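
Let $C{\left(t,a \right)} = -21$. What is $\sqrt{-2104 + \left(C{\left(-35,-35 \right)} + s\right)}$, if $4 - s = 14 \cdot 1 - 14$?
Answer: $i \sqrt{2121} \approx 46.054 i$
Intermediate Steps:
$s = 4$ ($s = 4 - \left(14 \cdot 1 - 14\right) = 4 - \left(14 - 14\right) = 4 - 0 = 4 + 0 = 4$)
$\sqrt{-2104 + \left(C{\left(-35,-35 \right)} + s\right)} = \sqrt{-2104 + \left(-21 + 4\right)} = \sqrt{-2104 - 17} = \sqrt{-2121} = i \sqrt{2121}$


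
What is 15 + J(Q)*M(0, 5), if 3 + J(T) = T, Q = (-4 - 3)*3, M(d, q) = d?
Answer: 15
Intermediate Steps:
Q = -21 (Q = -7*3 = -21)
J(T) = -3 + T
15 + J(Q)*M(0, 5) = 15 + (-3 - 21)*0 = 15 - 24*0 = 15 + 0 = 15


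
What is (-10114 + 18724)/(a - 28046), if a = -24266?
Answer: -4305/26156 ≈ -0.16459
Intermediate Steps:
(-10114 + 18724)/(a - 28046) = (-10114 + 18724)/(-24266 - 28046) = 8610/(-52312) = 8610*(-1/52312) = -4305/26156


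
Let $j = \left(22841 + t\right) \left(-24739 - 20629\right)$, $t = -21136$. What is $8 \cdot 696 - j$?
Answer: $77358008$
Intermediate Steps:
$j = -77352440$ ($j = \left(22841 - 21136\right) \left(-24739 - 20629\right) = 1705 \left(-45368\right) = -77352440$)
$8 \cdot 696 - j = 8 \cdot 696 - -77352440 = 5568 + 77352440 = 77358008$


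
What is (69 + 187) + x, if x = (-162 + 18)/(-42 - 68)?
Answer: 14152/55 ≈ 257.31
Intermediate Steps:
x = 72/55 (x = -144/(-110) = -144*(-1/110) = 72/55 ≈ 1.3091)
(69 + 187) + x = (69 + 187) + 72/55 = 256 + 72/55 = 14152/55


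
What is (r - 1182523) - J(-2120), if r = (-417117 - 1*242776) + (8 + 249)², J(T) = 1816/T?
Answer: -470737028/265 ≈ -1.7764e+6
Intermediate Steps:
r = -593844 (r = (-417117 - 242776) + 257² = -659893 + 66049 = -593844)
(r - 1182523) - J(-2120) = (-593844 - 1182523) - 1816/(-2120) = -1776367 - 1816*(-1)/2120 = -1776367 - 1*(-227/265) = -1776367 + 227/265 = -470737028/265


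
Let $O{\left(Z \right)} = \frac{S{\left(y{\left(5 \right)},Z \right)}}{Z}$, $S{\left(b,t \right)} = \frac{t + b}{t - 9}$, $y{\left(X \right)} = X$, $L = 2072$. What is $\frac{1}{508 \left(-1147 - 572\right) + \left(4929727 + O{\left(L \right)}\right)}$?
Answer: $\frac{4274536}{17339548422677} \approx 2.4652 \cdot 10^{-7}$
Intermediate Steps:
$S{\left(b,t \right)} = \frac{b + t}{-9 + t}$
$O{\left(Z \right)} = \frac{5 + Z}{Z \left(-9 + Z\right)}$ ($O{\left(Z \right)} = \frac{\frac{1}{-9 + Z} \left(5 + Z\right)}{Z} = \frac{5 + Z}{Z \left(-9 + Z\right)}$)
$\frac{1}{508 \left(-1147 - 572\right) + \left(4929727 + O{\left(L \right)}\right)} = \frac{1}{508 \left(-1147 - 572\right) + \left(4929727 + \frac{5 + 2072}{2072 \left(-9 + 2072\right)}\right)} = \frac{1}{508 \left(-1719\right) + \left(4929727 + \frac{1}{2072} \cdot \frac{1}{2063} \cdot 2077\right)} = \frac{1}{-873252 + \left(4929727 + \frac{1}{2072} \cdot \frac{1}{2063} \cdot 2077\right)} = \frac{1}{-873252 + \left(4929727 + \frac{2077}{4274536}\right)} = \frac{1}{-873252 + \frac{21072295533749}{4274536}} = \frac{1}{\frac{17339548422677}{4274536}} = \frac{4274536}{17339548422677}$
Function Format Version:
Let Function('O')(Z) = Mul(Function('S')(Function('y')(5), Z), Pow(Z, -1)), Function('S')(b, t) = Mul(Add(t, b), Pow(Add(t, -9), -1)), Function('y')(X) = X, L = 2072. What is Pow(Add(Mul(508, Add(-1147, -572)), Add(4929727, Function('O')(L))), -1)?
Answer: Rational(4274536, 17339548422677) ≈ 2.4652e-7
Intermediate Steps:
Function('S')(b, t) = Mul(Pow(Add(-9, t), -1), Add(b, t)) (Function('S')(b, t) = Mul(Add(b, t), Pow(Add(-9, t), -1)) = Mul(Pow(Add(-9, t), -1), Add(b, t)))
Function('O')(Z) = Mul(Pow(Z, -1), Pow(Add(-9, Z), -1), Add(5, Z)) (Function('O')(Z) = Mul(Mul(Pow(Add(-9, Z), -1), Add(5, Z)), Pow(Z, -1)) = Mul(Pow(Z, -1), Pow(Add(-9, Z), -1), Add(5, Z)))
Pow(Add(Mul(508, Add(-1147, -572)), Add(4929727, Function('O')(L))), -1) = Pow(Add(Mul(508, Add(-1147, -572)), Add(4929727, Mul(Pow(2072, -1), Pow(Add(-9, 2072), -1), Add(5, 2072)))), -1) = Pow(Add(Mul(508, -1719), Add(4929727, Mul(Rational(1, 2072), Pow(2063, -1), 2077))), -1) = Pow(Add(-873252, Add(4929727, Mul(Rational(1, 2072), Rational(1, 2063), 2077))), -1) = Pow(Add(-873252, Add(4929727, Rational(2077, 4274536))), -1) = Pow(Add(-873252, Rational(21072295533749, 4274536)), -1) = Pow(Rational(17339548422677, 4274536), -1) = Rational(4274536, 17339548422677)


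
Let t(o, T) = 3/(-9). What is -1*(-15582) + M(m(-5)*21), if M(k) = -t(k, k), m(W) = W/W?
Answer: 46747/3 ≈ 15582.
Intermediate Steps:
t(o, T) = -1/3 (t(o, T) = 3*(-1/9) = -1/3)
m(W) = 1
M(k) = 1/3 (M(k) = -1*(-1/3) = 1/3)
-1*(-15582) + M(m(-5)*21) = -1*(-15582) + 1/3 = 15582 + 1/3 = 46747/3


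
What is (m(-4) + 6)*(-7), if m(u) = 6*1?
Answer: -84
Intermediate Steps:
m(u) = 6
(m(-4) + 6)*(-7) = (6 + 6)*(-7) = 12*(-7) = -84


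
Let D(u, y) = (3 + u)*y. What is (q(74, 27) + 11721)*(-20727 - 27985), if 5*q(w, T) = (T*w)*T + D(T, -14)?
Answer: -5462125272/5 ≈ -1.0924e+9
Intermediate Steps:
D(u, y) = y*(3 + u)
q(w, T) = -42/5 - 14*T/5 + w*T²/5 (q(w, T) = ((T*w)*T - 14*(3 + T))/5 = (w*T² + (-42 - 14*T))/5 = (-42 - 14*T + w*T²)/5 = -42/5 - 14*T/5 + w*T²/5)
(q(74, 27) + 11721)*(-20727 - 27985) = ((-42/5 - 14/5*27 + (⅕)*74*27²) + 11721)*(-20727 - 27985) = ((-42/5 - 378/5 + (⅕)*74*729) + 11721)*(-48712) = ((-42/5 - 378/5 + 53946/5) + 11721)*(-48712) = (53526/5 + 11721)*(-48712) = (112131/5)*(-48712) = -5462125272/5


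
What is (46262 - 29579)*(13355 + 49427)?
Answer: 1047392106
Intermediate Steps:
(46262 - 29579)*(13355 + 49427) = 16683*62782 = 1047392106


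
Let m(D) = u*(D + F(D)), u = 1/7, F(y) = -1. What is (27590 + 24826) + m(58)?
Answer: 366969/7 ≈ 52424.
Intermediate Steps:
u = 1/7 ≈ 0.14286
m(D) = -1/7 + D/7 (m(D) = (D - 1)/7 = (-1 + D)/7 = -1/7 + D/7)
(27590 + 24826) + m(58) = (27590 + 24826) + (-1/7 + (1/7)*58) = 52416 + (-1/7 + 58/7) = 52416 + 57/7 = 366969/7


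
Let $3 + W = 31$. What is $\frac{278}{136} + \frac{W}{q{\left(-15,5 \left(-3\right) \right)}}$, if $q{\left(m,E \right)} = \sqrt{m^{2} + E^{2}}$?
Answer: $\frac{139}{68} + \frac{14 \sqrt{2}}{15} \approx 3.3641$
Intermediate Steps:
$q{\left(m,E \right)} = \sqrt{E^{2} + m^{2}}$
$W = 28$ ($W = -3 + 31 = 28$)
$\frac{278}{136} + \frac{W}{q{\left(-15,5 \left(-3\right) \right)}} = \frac{278}{136} + \frac{28}{\sqrt{\left(5 \left(-3\right)\right)^{2} + \left(-15\right)^{2}}} = 278 \cdot \frac{1}{136} + \frac{28}{\sqrt{\left(-15\right)^{2} + 225}} = \frac{139}{68} + \frac{28}{\sqrt{225 + 225}} = \frac{139}{68} + \frac{28}{\sqrt{450}} = \frac{139}{68} + \frac{28}{15 \sqrt{2}} = \frac{139}{68} + 28 \frac{\sqrt{2}}{30} = \frac{139}{68} + \frac{14 \sqrt{2}}{15}$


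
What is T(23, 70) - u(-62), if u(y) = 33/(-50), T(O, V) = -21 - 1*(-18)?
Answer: -117/50 ≈ -2.3400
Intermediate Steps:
T(O, V) = -3 (T(O, V) = -21 + 18 = -3)
u(y) = -33/50 (u(y) = 33*(-1/50) = -33/50)
T(23, 70) - u(-62) = -3 - 1*(-33/50) = -3 + 33/50 = -117/50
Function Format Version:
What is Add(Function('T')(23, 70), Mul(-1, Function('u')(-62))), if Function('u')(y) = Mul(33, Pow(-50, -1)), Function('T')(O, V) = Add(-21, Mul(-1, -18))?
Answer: Rational(-117, 50) ≈ -2.3400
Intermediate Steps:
Function('T')(O, V) = -3 (Function('T')(O, V) = Add(-21, 18) = -3)
Function('u')(y) = Rational(-33, 50) (Function('u')(y) = Mul(33, Rational(-1, 50)) = Rational(-33, 50))
Add(Function('T')(23, 70), Mul(-1, Function('u')(-62))) = Add(-3, Mul(-1, Rational(-33, 50))) = Add(-3, Rational(33, 50)) = Rational(-117, 50)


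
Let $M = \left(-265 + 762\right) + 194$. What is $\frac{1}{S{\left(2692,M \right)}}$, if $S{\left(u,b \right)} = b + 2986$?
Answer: $\frac{1}{3677} \approx 0.00027196$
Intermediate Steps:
$M = 691$ ($M = 497 + 194 = 691$)
$S{\left(u,b \right)} = 2986 + b$
$\frac{1}{S{\left(2692,M \right)}} = \frac{1}{2986 + 691} = \frac{1}{3677}$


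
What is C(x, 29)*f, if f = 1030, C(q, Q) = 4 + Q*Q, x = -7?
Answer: 870350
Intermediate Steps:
C(q, Q) = 4 + Q**2
C(x, 29)*f = (4 + 29**2)*1030 = (4 + 841)*1030 = 845*1030 = 870350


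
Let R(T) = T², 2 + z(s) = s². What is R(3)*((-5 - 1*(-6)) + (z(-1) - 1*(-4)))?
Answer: 36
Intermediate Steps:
z(s) = -2 + s²
R(3)*((-5 - 1*(-6)) + (z(-1) - 1*(-4))) = 3²*((-5 - 1*(-6)) + ((-2 + (-1)²) - 1*(-4))) = 9*((-5 + 6) + ((-2 + 1) + 4)) = 9*(1 + (-1 + 4)) = 9*(1 + 3) = 9*4 = 36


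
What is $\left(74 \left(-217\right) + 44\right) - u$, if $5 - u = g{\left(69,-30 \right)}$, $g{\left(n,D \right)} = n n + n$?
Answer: $-11189$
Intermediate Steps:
$g{\left(n,D \right)} = n + n^{2}$ ($g{\left(n,D \right)} = n^{2} + n = n + n^{2}$)
$u = -4825$ ($u = 5 - 69 \left(1 + 69\right) = 5 - 69 \cdot 70 = 5 - 4830 = -4825$)
$\left(74 \left(-217\right) + 44\right) - u = \left(74 \left(-217\right) + 44\right) - -4825 = \left(-16058 + 44\right) + 4825 = -16014 + 4825 = -11189$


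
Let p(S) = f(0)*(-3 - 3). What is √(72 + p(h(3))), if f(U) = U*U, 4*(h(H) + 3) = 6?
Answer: 6*√2 ≈ 8.4853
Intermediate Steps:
h(H) = -3/2 (h(H) = -3 + (¼)*6 = -3 + 3/2 = -3/2)
f(U) = U²
p(S) = 0 (p(S) = 0²*(-3 - 3) = 0*(-6) = 0)
√(72 + p(h(3))) = √(72 + 0) = √72 = 6*√2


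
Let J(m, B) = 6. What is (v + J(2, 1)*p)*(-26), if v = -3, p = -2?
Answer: 390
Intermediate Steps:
(v + J(2, 1)*p)*(-26) = (-3 + 6*(-2))*(-26) = (-3 - 12)*(-26) = -15*(-26) = 390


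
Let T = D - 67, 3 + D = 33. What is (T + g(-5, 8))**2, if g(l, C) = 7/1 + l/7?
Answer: 46225/49 ≈ 943.37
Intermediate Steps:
D = 30 (D = -3 + 33 = 30)
g(l, C) = 7 + l/7 (g(l, C) = 7*1 + l*(1/7) = 7 + l/7)
T = -37 (T = 30 - 67 = -37)
(T + g(-5, 8))**2 = (-37 + (7 + (1/7)*(-5)))**2 = (-37 + (7 - 5/7))**2 = (-37 + 44/7)**2 = (-215/7)**2 = 46225/49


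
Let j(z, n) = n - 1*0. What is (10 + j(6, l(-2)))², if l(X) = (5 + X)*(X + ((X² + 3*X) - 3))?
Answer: 121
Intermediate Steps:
l(X) = (5 + X)*(-3 + X² + 4*X) (l(X) = (5 + X)*(X + (-3 + X² + 3*X)) = (5 + X)*(-3 + X² + 4*X))
j(z, n) = n (j(z, n) = n + 0 = n)
(10 + j(6, l(-2)))² = (10 + (-15 + (-2)³ + 9*(-2)² + 17*(-2)))² = (10 + (-15 - 8 + 9*4 - 34))² = (10 + (-15 - 8 + 36 - 34))² = (10 - 21)² = (-11)² = 121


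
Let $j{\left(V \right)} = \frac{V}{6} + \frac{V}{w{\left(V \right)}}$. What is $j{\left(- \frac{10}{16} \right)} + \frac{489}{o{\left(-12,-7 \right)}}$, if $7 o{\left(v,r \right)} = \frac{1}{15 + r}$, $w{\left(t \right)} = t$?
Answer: $\frac{1314475}{48} \approx 27385.0$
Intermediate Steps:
$o{\left(v,r \right)} = \frac{1}{7 \left(15 + r\right)}$
$j{\left(V \right)} = 1 + \frac{V}{6}$ ($j{\left(V \right)} = \frac{V}{6} + \frac{V}{V} = V \frac{1}{6} + 1 = \frac{V}{6} + 1 = 1 + \frac{V}{6}$)
$j{\left(- \frac{10}{16} \right)} + \frac{489}{o{\left(-12,-7 \right)}} = \left(1 + \frac{\left(-10\right) \frac{1}{16}}{6}\right) + \frac{489}{\frac{1}{7} \frac{1}{15 - 7}} = \left(1 + \frac{\left(-10\right) \frac{1}{16}}{6}\right) + \frac{489}{\frac{1}{7} \cdot \frac{1}{8}} = \left(1 + \frac{1}{6} \left(- \frac{5}{8}\right)\right) + \frac{489}{\frac{1}{7} \cdot \frac{1}{8}} = \left(1 - \frac{5}{48}\right) + 489 \frac{1}{\frac{1}{56}} = \frac{43}{48} + 489 \cdot 56 = \frac{43}{48} + 27384 = \frac{1314475}{48}$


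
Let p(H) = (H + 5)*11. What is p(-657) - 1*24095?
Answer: -31267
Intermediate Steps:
p(H) = 55 + 11*H (p(H) = (5 + H)*11 = 55 + 11*H)
p(-657) - 1*24095 = (55 + 11*(-657)) - 1*24095 = (55 - 7227) - 24095 = -7172 - 24095 = -31267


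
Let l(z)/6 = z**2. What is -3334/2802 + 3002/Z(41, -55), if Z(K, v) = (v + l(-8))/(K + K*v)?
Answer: -9312194071/460929 ≈ -20203.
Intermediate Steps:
l(z) = 6*z**2
Z(K, v) = (384 + v)/(K + K*v) (Z(K, v) = (v + 6*(-8)**2)/(K + K*v) = (v + 6*64)/(K + K*v) = (v + 384)/(K + K*v) = (384 + v)/(K + K*v))
-3334/2802 + 3002/Z(41, -55) = -3334/2802 + 3002/(((384 - 55)/(41*(1 - 55)))) = -3334*1/2802 + 3002/(((1/41)*329/(-54))) = -1667/1401 + 3002/(((1/41)*(-1/54)*329)) = -1667/1401 + 3002/(-329/2214) = -1667/1401 + 3002*(-2214/329) = -1667/1401 - 6646428/329 = -9312194071/460929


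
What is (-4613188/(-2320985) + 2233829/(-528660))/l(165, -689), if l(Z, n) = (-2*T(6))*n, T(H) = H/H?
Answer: -549175126697/338164487935560 ≈ -0.0016240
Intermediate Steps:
T(H) = 1
l(Z, n) = -2*n (l(Z, n) = (-2*1)*n = -2*n)
(-4613188/(-2320985) + 2233829/(-528660))/l(165, -689) = (-4613188/(-2320985) + 2233829/(-528660))/((-2*(-689))) = (-4613188*(-1/2320985) + 2233829*(-1/528660))/1378 = (4613188/2320985 - 2233829/528660)*(1/1378) = -549175126697/245402386020*1/1378 = -549175126697/338164487935560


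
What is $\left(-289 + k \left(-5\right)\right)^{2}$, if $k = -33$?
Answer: $15376$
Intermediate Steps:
$\left(-289 + k \left(-5\right)\right)^{2} = \left(-289 - -165\right)^{2} = \left(-289 + 165\right)^{2} = \left(-124\right)^{2} = 15376$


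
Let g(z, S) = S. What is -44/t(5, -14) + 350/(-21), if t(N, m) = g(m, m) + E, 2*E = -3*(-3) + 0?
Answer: -686/57 ≈ -12.035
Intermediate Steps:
E = 9/2 (E = (-3*(-3) + 0)/2 = (9 + 0)/2 = (1/2)*9 = 9/2 ≈ 4.5000)
t(N, m) = 9/2 + m (t(N, m) = m + 9/2 = 9/2 + m)
-44/t(5, -14) + 350/(-21) = -44/(9/2 - 14) + 350/(-21) = -44/(-19/2) + 350*(-1/21) = -44*(-2/19) - 50/3 = 88/19 - 50/3 = -686/57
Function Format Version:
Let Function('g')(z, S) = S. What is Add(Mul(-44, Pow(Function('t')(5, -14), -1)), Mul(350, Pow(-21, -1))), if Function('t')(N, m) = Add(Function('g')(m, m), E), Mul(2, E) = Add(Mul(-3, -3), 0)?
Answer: Rational(-686, 57) ≈ -12.035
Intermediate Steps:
E = Rational(9, 2) (E = Mul(Rational(1, 2), Add(Mul(-3, -3), 0)) = Mul(Rational(1, 2), Add(9, 0)) = Mul(Rational(1, 2), 9) = Rational(9, 2) ≈ 4.5000)
Function('t')(N, m) = Add(Rational(9, 2), m) (Function('t')(N, m) = Add(m, Rational(9, 2)) = Add(Rational(9, 2), m))
Add(Mul(-44, Pow(Function('t')(5, -14), -1)), Mul(350, Pow(-21, -1))) = Add(Mul(-44, Pow(Add(Rational(9, 2), -14), -1)), Mul(350, Pow(-21, -1))) = Add(Mul(-44, Pow(Rational(-19, 2), -1)), Mul(350, Rational(-1, 21))) = Add(Mul(-44, Rational(-2, 19)), Rational(-50, 3)) = Add(Rational(88, 19), Rational(-50, 3)) = Rational(-686, 57)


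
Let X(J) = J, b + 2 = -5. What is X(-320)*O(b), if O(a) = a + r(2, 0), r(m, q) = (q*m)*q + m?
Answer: 1600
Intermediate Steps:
r(m, q) = m + m*q**2 (r(m, q) = (m*q)*q + m = m*q**2 + m = m + m*q**2)
b = -7 (b = -2 - 5 = -7)
O(a) = 2 + a (O(a) = a + 2*(1 + 0**2) = a + 2*(1 + 0) = a + 2*1 = a + 2 = 2 + a)
X(-320)*O(b) = -320*(2 - 7) = -320*(-5) = 1600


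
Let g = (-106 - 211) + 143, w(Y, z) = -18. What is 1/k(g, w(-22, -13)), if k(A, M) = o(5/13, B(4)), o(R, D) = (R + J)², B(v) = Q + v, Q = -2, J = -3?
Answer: 169/1156 ≈ 0.14619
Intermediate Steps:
B(v) = -2 + v
o(R, D) = (-3 + R)² (o(R, D) = (R - 3)² = (-3 + R)²)
g = -174 (g = -317 + 143 = -174)
k(A, M) = 1156/169 (k(A, M) = (-3 + 5/13)² = (-34/13)² = 1156/169)
1/k(g, w(-22, -13)) = 1/(1156/169) = 169/1156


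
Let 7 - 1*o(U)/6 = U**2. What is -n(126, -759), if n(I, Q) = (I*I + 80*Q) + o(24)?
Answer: 48258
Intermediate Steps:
o(U) = 42 - 6*U**2
n(I, Q) = -3414 + I**2 + 80*Q (n(I, Q) = (I*I + 80*Q) + (42 - 6*24**2) = (I**2 + 80*Q) + (42 - 6*576) = (I**2 + 80*Q) + (42 - 3456) = (I**2 + 80*Q) - 3414 = -3414 + I**2 + 80*Q)
-n(126, -759) = -(-3414 + 126**2 + 80*(-759)) = -(-3414 + 15876 - 60720) = -1*(-48258) = 48258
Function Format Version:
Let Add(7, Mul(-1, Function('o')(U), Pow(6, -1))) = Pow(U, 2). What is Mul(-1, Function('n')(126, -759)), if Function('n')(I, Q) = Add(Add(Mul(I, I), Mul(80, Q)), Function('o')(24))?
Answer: 48258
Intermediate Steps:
Function('o')(U) = Add(42, Mul(-6, Pow(U, 2)))
Function('n')(I, Q) = Add(-3414, Pow(I, 2), Mul(80, Q)) (Function('n')(I, Q) = Add(Add(Mul(I, I), Mul(80, Q)), Add(42, Mul(-6, Pow(24, 2)))) = Add(Add(Pow(I, 2), Mul(80, Q)), Add(42, Mul(-6, 576))) = Add(Add(Pow(I, 2), Mul(80, Q)), Add(42, -3456)) = Add(Add(Pow(I, 2), Mul(80, Q)), -3414) = Add(-3414, Pow(I, 2), Mul(80, Q)))
Mul(-1, Function('n')(126, -759)) = Mul(-1, Add(-3414, Pow(126, 2), Mul(80, -759))) = Mul(-1, Add(-3414, 15876, -60720)) = Mul(-1, -48258) = 48258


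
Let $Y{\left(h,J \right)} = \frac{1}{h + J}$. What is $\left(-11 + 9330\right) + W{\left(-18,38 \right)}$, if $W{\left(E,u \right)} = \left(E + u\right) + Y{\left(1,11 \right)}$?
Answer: $\frac{112069}{12} \approx 9339.1$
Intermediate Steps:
$Y{\left(h,J \right)} = \frac{1}{J + h}$
$W{\left(E,u \right)} = \frac{1}{12} + E + u$ ($W{\left(E,u \right)} = \left(E + u\right) + \frac{1}{11 + 1} = \left(E + u\right) + \frac{1}{12} = \frac{1}{12} + E + u$)
$\left(-11 + 9330\right) + W{\left(-18,38 \right)} = \left(-11 + 9330\right) + \left(\frac{1}{12} - 18 + 38\right) = 9319 + \frac{241}{12} = \frac{112069}{12}$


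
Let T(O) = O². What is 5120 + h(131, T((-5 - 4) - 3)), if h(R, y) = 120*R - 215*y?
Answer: -10120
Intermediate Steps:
h(R, y) = -215*y + 120*R
5120 + h(131, T((-5 - 4) - 3)) = 5120 + (-215*((-5 - 4) - 3)² + 120*131) = 5120 + (-215*(-9 - 3)² + 15720) = 5120 + (-215*(-12)² + 15720) = 5120 + (-215*144 + 15720) = 5120 + (-30960 + 15720) = 5120 - 15240 = -10120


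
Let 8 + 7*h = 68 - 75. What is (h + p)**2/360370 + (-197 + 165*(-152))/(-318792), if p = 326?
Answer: 1042354385449/2814635289480 ≈ 0.37033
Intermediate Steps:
h = -15/7 (h = -8/7 + (68 - 75)/7 = -8/7 + (1/7)*(-7) = -8/7 - 1 = -15/7 ≈ -2.1429)
(h + p)**2/360370 + (-197 + 165*(-152))/(-318792) = (-15/7 + 326)**2/360370 + (-197 + 165*(-152))/(-318792) = (2267/7)**2*(1/360370) + (-197 - 25080)*(-1/318792) = (5139289/49)*(1/360370) - 25277*(-1/318792) = 5139289/17658130 + 25277/318792 = 1042354385449/2814635289480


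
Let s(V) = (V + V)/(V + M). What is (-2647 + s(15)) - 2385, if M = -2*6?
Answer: -5022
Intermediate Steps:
M = -12
s(V) = 2*V/(-12 + V) (s(V) = (V + V)/(V - 12) = (2*V)/(-12 + V) = 2*V/(-12 + V))
(-2647 + s(15)) - 2385 = (-2647 + 2*15/(-12 + 15)) - 2385 = (-2647 + 2*15/3) - 2385 = (-2647 + 2*15*(1/3)) - 2385 = (-2647 + 10) - 2385 = -2637 - 2385 = -5022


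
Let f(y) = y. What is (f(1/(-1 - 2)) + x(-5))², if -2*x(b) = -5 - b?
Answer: ⅑ ≈ 0.11111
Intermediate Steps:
x(b) = 5/2 + b/2 (x(b) = -(-5 - b)/2 = 5/2 + b/2)
(f(1/(-1 - 2)) + x(-5))² = (1/(-1 - 2) + (5/2 + (½)*(-5)))² = (1/(-3) + (5/2 - 5/2))² = (-⅓ + 0)² = (-⅓)² = ⅑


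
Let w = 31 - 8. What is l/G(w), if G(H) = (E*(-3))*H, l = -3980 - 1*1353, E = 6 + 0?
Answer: 5333/414 ≈ 12.882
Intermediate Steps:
E = 6
l = -5333 (l = -3980 - 1353 = -5333)
w = 23
G(H) = -18*H (G(H) = (6*(-3))*H = -18*H)
l/G(w) = -5333/((-18*23)) = -5333/(-414) = -5333*(-1/414) = 5333/414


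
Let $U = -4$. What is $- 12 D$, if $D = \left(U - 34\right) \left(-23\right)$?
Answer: $-10488$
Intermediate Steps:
$D = 874$ ($D = \left(-4 - 34\right) \left(-23\right) = \left(-38\right) \left(-23\right) = 874$)
$- 12 D = \left(-12\right) 874 = -10488$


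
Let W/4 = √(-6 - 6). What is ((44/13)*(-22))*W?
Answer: -7744*I*√3/13 ≈ -1031.8*I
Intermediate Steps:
W = 8*I*√3 (W = 4*√(-6 - 6) = 4*√(-12) = 4*(2*I*√3) = 8*I*√3 ≈ 13.856*I)
((44/13)*(-22))*W = ((44/13)*(-22))*(8*I*√3) = -7744*I*√3/13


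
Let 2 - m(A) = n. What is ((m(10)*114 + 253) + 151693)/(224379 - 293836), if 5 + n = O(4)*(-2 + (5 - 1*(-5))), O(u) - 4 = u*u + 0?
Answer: -134504/69457 ≈ -1.9365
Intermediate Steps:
O(u) = 4 + u² (O(u) = 4 + (u*u + 0) = 4 + (u² + 0) = 4 + u²)
n = 155 (n = -5 + (4 + 4²)*(-2 + (5 - 1*(-5))) = -5 + (4 + 16)*(-2 + (5 + 5)) = -5 + 20*(-2 + 10) = -5 + 20*8 = -5 + 160 = 155)
m(A) = -153 (m(A) = 2 - 1*155 = 2 - 155 = -153)
((m(10)*114 + 253) + 151693)/(224379 - 293836) = ((-153*114 + 253) + 151693)/(224379 - 293836) = ((-17442 + 253) + 151693)/(-69457) = (-17189 + 151693)*(-1/69457) = 134504*(-1/69457) = -134504/69457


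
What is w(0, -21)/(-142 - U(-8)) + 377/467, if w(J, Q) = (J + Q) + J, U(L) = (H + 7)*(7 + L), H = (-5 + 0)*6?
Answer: 24004/25685 ≈ 0.93455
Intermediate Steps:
H = -30 (H = -5*6 = -30)
U(L) = -161 - 23*L (U(L) = (-30 + 7)*(7 + L) = -23*(7 + L) = -161 - 23*L)
w(J, Q) = Q + 2*J
w(0, -21)/(-142 - U(-8)) + 377/467 = (-21 + 2*0)/(-142 - (-161 - 23*(-8))) + 377/467 = (-21 + 0)/(-142 - (-161 + 184)) + 377*(1/467) = -21/(-142 - 1*23) + 377/467 = -21/(-142 - 23) + 377/467 = -21/(-165) + 377/467 = -21*(-1/165) + 377/467 = 7/55 + 377/467 = 24004/25685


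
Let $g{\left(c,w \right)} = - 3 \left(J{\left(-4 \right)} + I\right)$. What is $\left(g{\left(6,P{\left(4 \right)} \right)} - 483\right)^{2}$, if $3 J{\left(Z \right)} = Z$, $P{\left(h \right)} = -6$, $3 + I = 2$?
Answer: $226576$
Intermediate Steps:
$I = -1$ ($I = -3 + 2 = -1$)
$J{\left(Z \right)} = \frac{Z}{3}$
$g{\left(c,w \right)} = 7$ ($g{\left(c,w \right)} = - 3 \left(\frac{1}{3} \left(-4\right) - 1\right) = - 3 \left(- \frac{4}{3} - 1\right) = \left(-3\right) \left(- \frac{7}{3}\right) = 7$)
$\left(g{\left(6,P{\left(4 \right)} \right)} - 483\right)^{2} = \left(7 - 483\right)^{2} = \left(-476\right)^{2} = 226576$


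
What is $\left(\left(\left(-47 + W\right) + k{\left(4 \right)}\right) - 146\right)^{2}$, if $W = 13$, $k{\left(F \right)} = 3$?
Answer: $31329$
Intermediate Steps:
$\left(\left(\left(-47 + W\right) + k{\left(4 \right)}\right) - 146\right)^{2} = \left(\left(\left(-47 + 13\right) + 3\right) - 146\right)^{2} = \left(\left(-34 + 3\right) - 146\right)^{2} = \left(-31 - 146\right)^{2} = \left(-177\right)^{2} = 31329$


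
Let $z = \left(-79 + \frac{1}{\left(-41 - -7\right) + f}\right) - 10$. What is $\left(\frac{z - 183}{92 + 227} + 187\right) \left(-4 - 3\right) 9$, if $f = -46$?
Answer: $- \frac{299280177}{25520} \approx -11727.0$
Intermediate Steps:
$z = - \frac{7121}{80}$ ($z = \left(-79 + \frac{1}{\left(-41 - -7\right) - 46}\right) - 10 = \left(-79 + \frac{1}{\left(-41 + 7\right) - 46}\right) - 10 = \left(-79 + \frac{1}{-34 - 46}\right) - 10 = \left(-79 + \frac{1}{-80}\right) - 10 = \left(-79 - \frac{1}{80}\right) - 10 = - \frac{6321}{80} - 10 = - \frac{7121}{80} \approx -89.012$)
$\left(\frac{z - 183}{92 + 227} + 187\right) \left(-4 - 3\right) 9 = \left(\frac{- \frac{7121}{80} - 183}{92 + 227} + 187\right) \left(-4 - 3\right) 9 = \left(- \frac{21761}{80 \cdot 319} + 187\right) \left(\left(-7\right) 9\right) = \left(\left(- \frac{21761}{80}\right) \frac{1}{319} + 187\right) \left(-63\right) = \left(- \frac{21761}{25520} + 187\right) \left(-63\right) = \frac{4750479}{25520} \left(-63\right) = - \frac{299280177}{25520}$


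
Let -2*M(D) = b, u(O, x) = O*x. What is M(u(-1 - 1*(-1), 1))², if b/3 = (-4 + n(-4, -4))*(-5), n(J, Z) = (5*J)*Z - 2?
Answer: 308025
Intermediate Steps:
n(J, Z) = -2 + 5*J*Z (n(J, Z) = 5*J*Z - 2 = -2 + 5*J*Z)
b = -1110 (b = 3*((-4 + (-2 + 5*(-4)*(-4)))*(-5)) = 3*((-4 + (-2 + 80))*(-5)) = 3*((-4 + 78)*(-5)) = 3*(74*(-5)) = 3*(-370) = -1110)
M(D) = 555 (M(D) = -½*(-1110) = 555)
M(u(-1 - 1*(-1), 1))² = 555² = 308025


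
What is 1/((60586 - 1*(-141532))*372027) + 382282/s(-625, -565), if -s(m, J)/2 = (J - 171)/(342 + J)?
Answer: -1602537398427762331/27671153972448 ≈ -57914.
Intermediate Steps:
s(m, J) = -2*(-171 + J)/(342 + J) (s(m, J) = -2*(J - 171)/(342 + J) = -2*(-171 + J)/(342 + J))
1/((60586 - 1*(-141532))*372027) + 382282/s(-625, -565) = 1/((60586 - 1*(-141532))*372027) + 382282/((2*(171 - 1*(-565))/(342 - 565))) = (1/372027)/(60586 + 141532) + 382282/((2*(171 + 565)/(-223))) = (1/372027)/202118 + 382282/((2*(-1/223)*736)) = (1/202118)*(1/372027) + 382282/(-1472/223) = 1/75193353186 + 382282*(-223/1472) = 1/75193353186 - 42624443/736 = -1602537398427762331/27671153972448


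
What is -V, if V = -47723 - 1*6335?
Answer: 54058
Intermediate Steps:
V = -54058 (V = -47723 - 6335 = -54058)
-V = -1*(-54058) = 54058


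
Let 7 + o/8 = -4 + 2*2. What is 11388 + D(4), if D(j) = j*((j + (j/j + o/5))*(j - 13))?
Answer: 58056/5 ≈ 11611.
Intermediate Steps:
o = -56 (o = -56 + 8*(-4 + 2*2) = -56 + 8*(-4 + 4) = -56 + 8*0 = -56 + 0 = -56)
D(j) = j*(-13 + j)*(-51/5 + j) (D(j) = j*((j + (j/j - 56/5))*(j - 13)) = j*((j + (1 - 56*1/5))*(-13 + j)) = j*((j + (1 - 56/5))*(-13 + j)) = j*((j - 51/5)*(-13 + j)) = j*((-51/5 + j)*(-13 + j)) = j*((-13 + j)*(-51/5 + j)) = j*(-13 + j)*(-51/5 + j))
11388 + D(4) = 11388 + (1/5)*4*(663 - 116*4 + 5*4**2) = 11388 + (1/5)*4*(663 - 464 + 5*16) = 11388 + (1/5)*4*(663 - 464 + 80) = 11388 + (1/5)*4*279 = 11388 + 1116/5 = 58056/5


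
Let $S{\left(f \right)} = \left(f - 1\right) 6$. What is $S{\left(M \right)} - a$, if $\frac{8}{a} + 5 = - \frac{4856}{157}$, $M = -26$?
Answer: $- \frac{912586}{5641} \approx -161.78$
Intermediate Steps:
$a = - \frac{1256}{5641}$ ($a = \frac{8}{-5 - \frac{4856}{157}} = \frac{8}{- \frac{5641}{157}} = 8 \left(- \frac{157}{5641}\right) = - \frac{1256}{5641} \approx -0.22266$)
$S{\left(f \right)} = -6 + 6 f$ ($S{\left(f \right)} = \left(-1 + f\right) 6 = -6 + 6 f$)
$S{\left(M \right)} - a = \left(-6 + 6 \left(-26\right)\right) - - \frac{1256}{5641} = \left(-6 - 156\right) + \frac{1256}{5641} = -162 + \frac{1256}{5641} = - \frac{912586}{5641}$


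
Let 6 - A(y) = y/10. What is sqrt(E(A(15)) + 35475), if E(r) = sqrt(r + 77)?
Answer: sqrt(141900 + 2*sqrt(326))/2 ≈ 188.37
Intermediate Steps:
A(y) = 6 - y/10
E(r) = sqrt(77 + r)
sqrt(E(A(15)) + 35475) = sqrt(sqrt(77 + (6 - 1/10*15)) + 35475) = sqrt(sqrt(77 + (6 - 3/2)) + 35475) = sqrt(sqrt(77 + 9/2) + 35475) = sqrt(sqrt(163/2) + 35475) = sqrt(sqrt(326)/2 + 35475) = sqrt(35475 + sqrt(326)/2)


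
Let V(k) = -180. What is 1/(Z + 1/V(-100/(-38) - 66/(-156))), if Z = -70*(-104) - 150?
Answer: 180/1283399 ≈ 0.00014025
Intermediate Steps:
Z = 7130 (Z = 7280 - 150 = 7130)
1/(Z + 1/V(-100/(-38) - 66/(-156))) = 1/(7130 + 1/(-180)) = 1/(7130 - 1/180) = 1/(1283399/180) = 180/1283399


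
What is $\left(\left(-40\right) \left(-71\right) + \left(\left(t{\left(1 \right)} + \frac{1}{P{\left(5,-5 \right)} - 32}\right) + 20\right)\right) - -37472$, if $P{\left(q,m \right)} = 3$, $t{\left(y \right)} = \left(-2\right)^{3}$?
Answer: $\frac{1169395}{29} \approx 40324.0$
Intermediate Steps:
$t{\left(y \right)} = -8$
$\left(\left(-40\right) \left(-71\right) + \left(\left(t{\left(1 \right)} + \frac{1}{P{\left(5,-5 \right)} - 32}\right) + 20\right)\right) - -37472 = \left(\left(-40\right) \left(-71\right) + \left(\left(-8 + \frac{1}{3 - 32}\right) + 20\right)\right) - -37472 = \left(2840 + \left(\left(-8 + \frac{1}{-29}\right) + 20\right)\right) + 37472 = \left(2840 + \left(\left(-8 - \frac{1}{29}\right) + 20\right)\right) + 37472 = \left(2840 + \left(- \frac{233}{29} + 20\right)\right) + 37472 = \left(2840 + \frac{347}{29}\right) + 37472 = \frac{82707}{29} + 37472 = \frac{1169395}{29}$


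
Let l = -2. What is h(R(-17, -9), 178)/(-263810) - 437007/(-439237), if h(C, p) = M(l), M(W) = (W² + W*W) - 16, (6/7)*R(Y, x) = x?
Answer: 57645165283/57937556485 ≈ 0.99495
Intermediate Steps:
R(Y, x) = 7*x/6
M(W) = -16 + 2*W² (M(W) = (W² + W²) - 16 = 2*W² - 16 = -16 + 2*W²)
h(C, p) = -8 (h(C, p) = -16 + 2*(-2)² = -16 + 2*4 = -16 + 8 = -8)
h(R(-17, -9), 178)/(-263810) - 437007/(-439237) = -8/(-263810) - 437007/(-439237) = -8*(-1/263810) - 437007*(-1/439237) = 4/131905 + 437007/439237 = 57645165283/57937556485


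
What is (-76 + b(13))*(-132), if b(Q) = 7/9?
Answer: 29788/3 ≈ 9929.3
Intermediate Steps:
b(Q) = 7/9 (b(Q) = 7*(⅑) = 7/9)
(-76 + b(13))*(-132) = (-76 + 7/9)*(-132) = -677/9*(-132) = 29788/3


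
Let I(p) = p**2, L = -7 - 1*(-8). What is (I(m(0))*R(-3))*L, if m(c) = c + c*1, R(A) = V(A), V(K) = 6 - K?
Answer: 0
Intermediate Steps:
R(A) = 6 - A
L = 1 (L = -7 + 8 = 1)
m(c) = 2*c (m(c) = c + c = 2*c)
(I(m(0))*R(-3))*L = ((2*0)**2*(6 - 1*(-3)))*1 = (0**2*(6 + 3))*1 = (0*9)*1 = 0*1 = 0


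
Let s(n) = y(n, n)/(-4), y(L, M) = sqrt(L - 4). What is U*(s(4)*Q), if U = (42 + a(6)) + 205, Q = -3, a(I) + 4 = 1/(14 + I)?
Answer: 0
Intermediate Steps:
y(L, M) = sqrt(-4 + L)
a(I) = -4 + 1/(14 + I)
s(n) = -sqrt(-4 + n)/4 (s(n) = sqrt(-4 + n)/(-4) = sqrt(-4 + n)*(-1/4) = -sqrt(-4 + n)/4)
U = 4861/20 (U = (42 + (-55 - 4*6)/(14 + 6)) + 205 = (42 + (-55 - 24)/20) + 205 = (42 + (1/20)*(-79)) + 205 = (42 - 79/20) + 205 = 761/20 + 205 = 4861/20 ≈ 243.05)
U*(s(4)*Q) = 4861*(-sqrt(-4 + 4)/4*(-3))/20 = 4861*(-sqrt(0)/4*(-3))/20 = 4861*(-1/4*0*(-3))/20 = 4861*(0*(-3))/20 = (4861/20)*0 = 0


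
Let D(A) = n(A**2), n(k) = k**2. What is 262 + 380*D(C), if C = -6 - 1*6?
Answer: 7879942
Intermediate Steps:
C = -12 (C = -6 - 6 = -12)
D(A) = A**4 (D(A) = (A**2)**2 = A**4)
262 + 380*D(C) = 262 + 380*(-12)**4 = 262 + 380*20736 = 262 + 7879680 = 7879942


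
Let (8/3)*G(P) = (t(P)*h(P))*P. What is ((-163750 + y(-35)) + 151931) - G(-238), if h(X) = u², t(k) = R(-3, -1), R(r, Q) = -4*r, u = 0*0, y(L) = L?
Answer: -11854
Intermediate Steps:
u = 0
t(k) = 12 (t(k) = -4*(-3) = 12)
h(X) = 0 (h(X) = 0² = 0)
G(P) = 0 (G(P) = 3*((12*0)*P)/8 = 3*(0*P)/8 = (3/8)*0 = 0)
((-163750 + y(-35)) + 151931) - G(-238) = ((-163750 - 35) + 151931) - 1*0 = (-163785 + 151931) + 0 = -11854 + 0 = -11854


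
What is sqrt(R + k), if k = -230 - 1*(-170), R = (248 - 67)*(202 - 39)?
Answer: sqrt(29443) ≈ 171.59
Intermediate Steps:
R = 29503 (R = 181*163 = 29503)
k = -60 (k = -230 + 170 = -60)
sqrt(R + k) = sqrt(29503 - 60) = sqrt(29443)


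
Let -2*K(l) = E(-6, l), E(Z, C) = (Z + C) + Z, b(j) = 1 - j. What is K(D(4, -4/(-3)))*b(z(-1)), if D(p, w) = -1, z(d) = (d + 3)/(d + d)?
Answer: 13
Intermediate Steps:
z(d) = (3 + d)/(2*d) (z(d) = (3 + d)/((2*d)) = (3 + d)*(1/(2*d)) = (3 + d)/(2*d))
E(Z, C) = C + 2*Z (E(Z, C) = (C + Z) + Z = C + 2*Z)
K(l) = 6 - l/2 (K(l) = -(l + 2*(-6))/2 = -(l - 12)/2 = -(-12 + l)/2 = 6 - l/2)
K(D(4, -4/(-3)))*b(z(-1)) = (6 - ½*(-1))*(1 - (3 - 1)/(2*(-1))) = (6 + ½)*(1 - (-1)*2/2) = 13*(1 - 1*(-1))/2 = 13*(1 + 1)/2 = (13/2)*2 = 13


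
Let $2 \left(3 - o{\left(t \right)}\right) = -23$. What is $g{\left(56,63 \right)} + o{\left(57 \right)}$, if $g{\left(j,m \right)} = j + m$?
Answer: $\frac{267}{2} \approx 133.5$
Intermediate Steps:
$o{\left(t \right)} = \frac{29}{2}$ ($o{\left(t \right)} = 3 - - \frac{23}{2} = 3 + \frac{23}{2} = \frac{29}{2}$)
$g{\left(56,63 \right)} + o{\left(57 \right)} = \left(56 + 63\right) + \frac{29}{2} = 119 + \frac{29}{2} = \frac{267}{2}$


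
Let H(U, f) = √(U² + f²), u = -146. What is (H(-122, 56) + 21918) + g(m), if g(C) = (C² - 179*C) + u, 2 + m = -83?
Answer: 44212 + 2*√4505 ≈ 44346.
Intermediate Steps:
m = -85 (m = -2 - 83 = -85)
g(C) = -146 + C² - 179*C (g(C) = (C² - 179*C) - 146 = -146 + C² - 179*C)
(H(-122, 56) + 21918) + g(m) = (√((-122)² + 56²) + 21918) + (-146 + (-85)² - 179*(-85)) = (√(14884 + 3136) + 21918) + (-146 + 7225 + 15215) = (√18020 + 21918) + 22294 = (2*√4505 + 21918) + 22294 = (21918 + 2*√4505) + 22294 = 44212 + 2*√4505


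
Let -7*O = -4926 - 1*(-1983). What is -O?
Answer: -2943/7 ≈ -420.43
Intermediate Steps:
O = 2943/7 (O = -(-4926 - 1*(-1983))/7 = -(-4926 + 1983)/7 = -1/7*(-2943) = 2943/7 ≈ 420.43)
-O = -1*2943/7 = -2943/7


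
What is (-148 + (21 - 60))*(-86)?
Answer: 16082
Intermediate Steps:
(-148 + (21 - 60))*(-86) = (-148 - 39)*(-86) = -187*(-86) = 16082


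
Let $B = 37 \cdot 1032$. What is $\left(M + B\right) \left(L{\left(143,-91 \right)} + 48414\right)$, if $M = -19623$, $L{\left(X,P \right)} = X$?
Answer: $901266477$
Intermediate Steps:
$B = 38184$
$\left(M + B\right) \left(L{\left(143,-91 \right)} + 48414\right) = \left(-19623 + 38184\right) \left(143 + 48414\right) = 18561 \cdot 48557 = 901266477$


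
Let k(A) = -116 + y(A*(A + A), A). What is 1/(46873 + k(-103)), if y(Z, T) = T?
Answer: 1/46654 ≈ 2.1434e-5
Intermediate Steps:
k(A) = -116 + A
1/(46873 + k(-103)) = 1/(46873 + (-116 - 103)) = 1/(46873 - 219) = 1/46654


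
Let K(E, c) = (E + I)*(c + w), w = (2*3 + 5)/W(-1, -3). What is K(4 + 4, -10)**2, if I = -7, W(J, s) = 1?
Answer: 1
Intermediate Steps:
w = 11 (w = (2*3 + 5)/1 = (6 + 5)*1 = 11*1 = 11)
K(E, c) = (-7 + E)*(11 + c) (K(E, c) = (E - 7)*(c + 11) = (-7 + E)*(11 + c))
K(4 + 4, -10)**2 = (-77 - 7*(-10) + 11*(4 + 4) + (4 + 4)*(-10))**2 = (-77 + 70 + 11*8 + 8*(-10))**2 = (-77 + 70 + 88 - 80)**2 = 1**2 = 1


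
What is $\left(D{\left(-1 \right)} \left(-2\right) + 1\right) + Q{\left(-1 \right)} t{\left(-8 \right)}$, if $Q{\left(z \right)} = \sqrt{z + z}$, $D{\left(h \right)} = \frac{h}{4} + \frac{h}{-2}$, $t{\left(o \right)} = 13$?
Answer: $\frac{1}{2} + 13 i \sqrt{2} \approx 0.5 + 18.385 i$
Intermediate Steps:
$D{\left(h \right)} = - \frac{h}{4}$ ($D{\left(h \right)} = h \frac{1}{4} + h \left(- \frac{1}{2}\right) = \frac{h}{4} - \frac{h}{2} = - \frac{h}{4}$)
$Q{\left(z \right)} = \sqrt{2} \sqrt{z}$ ($Q{\left(z \right)} = \sqrt{2 z} = \sqrt{2} \sqrt{z}$)
$\left(D{\left(-1 \right)} \left(-2\right) + 1\right) + Q{\left(-1 \right)} t{\left(-8 \right)} = \left(\left(- \frac{1}{4}\right) \left(-1\right) \left(-2\right) + 1\right) + \sqrt{2} \sqrt{-1} \cdot 13 = \left(\frac{1}{4} \left(-2\right) + 1\right) + \sqrt{2} i 13 = \left(- \frac{1}{2} + 1\right) + i \sqrt{2} \cdot 13 = \frac{1}{2} + 13 i \sqrt{2}$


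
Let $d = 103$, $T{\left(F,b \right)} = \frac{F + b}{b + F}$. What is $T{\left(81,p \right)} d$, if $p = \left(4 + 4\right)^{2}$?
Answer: $103$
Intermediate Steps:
$p = 64$ ($p = 8^{2} = 64$)
$T{\left(F,b \right)} = 1$ ($T{\left(F,b \right)} = \frac{F + b}{F + b} = 1$)
$T{\left(81,p \right)} d = 1 \cdot 103 = 103$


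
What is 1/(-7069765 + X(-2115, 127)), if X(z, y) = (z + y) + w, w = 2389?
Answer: -1/7069364 ≈ -1.4146e-7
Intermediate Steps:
X(z, y) = 2389 + y + z (X(z, y) = (z + y) + 2389 = (y + z) + 2389 = 2389 + y + z)
1/(-7069765 + X(-2115, 127)) = 1/(-7069765 + (2389 + 127 - 2115)) = 1/(-7069765 + 401) = 1/(-7069364) = -1/7069364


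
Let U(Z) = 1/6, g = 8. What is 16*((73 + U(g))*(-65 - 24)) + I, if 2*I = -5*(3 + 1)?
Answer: -312598/3 ≈ -1.0420e+5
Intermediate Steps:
U(Z) = 1/6
I = -10 (I = (-5*(3 + 1))/2 = (-5*4)/2 = (1/2)*(-20) = -10)
16*((73 + U(g))*(-65 - 24)) + I = 16*((73 + 1/6)*(-65 - 24)) - 10 = 16*((439/6)*(-89)) - 10 = 16*(-39071/6) - 10 = -312568/3 - 10 = -312598/3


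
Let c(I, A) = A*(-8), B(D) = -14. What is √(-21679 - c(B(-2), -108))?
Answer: I*√22543 ≈ 150.14*I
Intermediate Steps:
c(I, A) = -8*A
√(-21679 - c(B(-2), -108)) = √(-21679 - (-8)*(-108)) = √(-21679 - 1*864) = √(-21679 - 864) = √(-22543) = I*√22543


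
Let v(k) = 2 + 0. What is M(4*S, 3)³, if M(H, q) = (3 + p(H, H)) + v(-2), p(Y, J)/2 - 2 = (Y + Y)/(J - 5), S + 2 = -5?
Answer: 68417929/35937 ≈ 1903.8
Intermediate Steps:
v(k) = 2
S = -7 (S = -2 - 5 = -7)
p(Y, J) = 4 + 4*Y/(-5 + J) (p(Y, J) = 4 + 2*((Y + Y)/(J - 5)) = 4 + 2*((2*Y)/(-5 + J)) = 4 + 2*(2*Y/(-5 + J)) = 4 + 4*Y/(-5 + J))
M(H, q) = 5 + 4*(-5 + 2*H)/(-5 + H) (M(H, q) = (3 + 4*(-5 + H + H)/(-5 + H)) + 2 = (3 + 4*(-5 + 2*H)/(-5 + H)) + 2 = 5 + 4*(-5 + 2*H)/(-5 + H))
M(4*S, 3)³ = ((-45 + 13*(4*(-7)))/(-5 + 4*(-7)))³ = ((-45 + 13*(-28))/(-5 - 28))³ = ((-45 - 364)/(-33))³ = (-1/33*(-409))³ = (409/33)³ = 68417929/35937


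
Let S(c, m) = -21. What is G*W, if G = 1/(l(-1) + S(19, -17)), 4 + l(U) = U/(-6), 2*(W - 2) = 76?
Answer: -240/149 ≈ -1.6107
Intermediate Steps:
W = 40 (W = 2 + (½)*76 = 2 + 38 = 40)
l(U) = -4 - U/6 (l(U) = -4 + U/(-6) = -4 + U*(-⅙) = -4 - U/6)
G = -6/149 (G = 1/((-4 - ⅙*(-1)) - 21) = 1/((-4 + ⅙) - 21) = 1/(-23/6 - 21) = 1/(-149/6) = -6/149 ≈ -0.040268)
G*W = -6/149*40 = -240/149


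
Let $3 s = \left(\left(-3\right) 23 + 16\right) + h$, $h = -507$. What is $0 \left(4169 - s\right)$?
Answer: $0$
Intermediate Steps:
$s = - \frac{560}{3}$ ($s = \frac{\left(\left(-3\right) 23 + 16\right) - 507}{3} = \frac{\left(-69 + 16\right) - 507}{3} = \frac{-53 - 507}{3} = \frac{1}{3} \left(-560\right) = - \frac{560}{3} \approx -186.67$)
$0 \left(4169 - s\right) = 0 \left(4169 - - \frac{560}{3}\right) = 0 \left(4169 + \frac{560}{3}\right) = 0 \cdot \frac{13067}{3} = 0$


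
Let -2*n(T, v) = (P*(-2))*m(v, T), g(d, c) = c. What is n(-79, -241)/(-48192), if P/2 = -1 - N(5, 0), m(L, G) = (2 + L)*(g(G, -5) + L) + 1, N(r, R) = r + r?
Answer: 646745/24096 ≈ 26.840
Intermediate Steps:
N(r, R) = 2*r
m(L, G) = 1 + (-5 + L)*(2 + L) (m(L, G) = (2 + L)*(-5 + L) + 1 = (-5 + L)*(2 + L) + 1 = 1 + (-5 + L)*(2 + L))
P = -22 (P = 2*(-1 - 2*5) = 2*(-1 - 1*10) = 2*(-1 - 10) = 2*(-11) = -22)
n(T, v) = 198 - 22*v² + 66*v (n(T, v) = -(-22*(-2))*(-9 + v² - 3*v)/2 = -22*(-9 + v² - 3*v) = -(-396 - 132*v + 44*v²)/2 = 198 - 22*v² + 66*v)
n(-79, -241)/(-48192) = (198 - 22*(-241)² + 66*(-241))/(-48192) = (198 - 22*58081 - 15906)*(-1/48192) = (198 - 1277782 - 15906)*(-1/48192) = -1293490*(-1/48192) = 646745/24096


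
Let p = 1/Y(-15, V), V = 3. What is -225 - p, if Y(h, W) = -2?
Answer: -449/2 ≈ -224.50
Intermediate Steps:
p = -½ (p = 1/(-2) = -½ ≈ -0.50000)
-225 - p = -225 - 1*(-½) = -225 + ½ = -449/2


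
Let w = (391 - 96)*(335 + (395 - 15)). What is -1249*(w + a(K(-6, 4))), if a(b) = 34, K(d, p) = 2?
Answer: -263487791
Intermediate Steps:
w = 210925 (w = 295*(335 + 380) = 295*715 = 210925)
-1249*(w + a(K(-6, 4))) = -1249*(210925 + 34) = -1249*210959 = -263487791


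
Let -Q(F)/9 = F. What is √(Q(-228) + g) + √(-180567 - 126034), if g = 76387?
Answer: √78439 + I*√306601 ≈ 280.07 + 553.72*I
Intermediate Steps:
Q(F) = -9*F
√(Q(-228) + g) + √(-180567 - 126034) = √(-9*(-228) + 76387) + √(-180567 - 126034) = √(2052 + 76387) + √(-306601) = √78439 + I*√306601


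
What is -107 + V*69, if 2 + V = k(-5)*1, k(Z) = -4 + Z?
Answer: -866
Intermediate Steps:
V = -11 (V = -2 + (-4 - 5)*1 = -2 - 9*1 = -2 - 9 = -11)
-107 + V*69 = -107 - 11*69 = -107 - 759 = -866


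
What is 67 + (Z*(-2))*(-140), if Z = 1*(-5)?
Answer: -1333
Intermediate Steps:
Z = -5
67 + (Z*(-2))*(-140) = 67 - 5*(-2)*(-140) = 67 + 10*(-140) = 67 - 1400 = -1333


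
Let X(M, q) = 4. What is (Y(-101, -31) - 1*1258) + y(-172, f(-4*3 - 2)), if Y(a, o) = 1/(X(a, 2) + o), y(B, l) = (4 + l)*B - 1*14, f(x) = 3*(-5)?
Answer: 16739/27 ≈ 619.96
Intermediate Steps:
f(x) = -15
y(B, l) = -14 + B*(4 + l) (y(B, l) = B*(4 + l) - 14 = -14 + B*(4 + l))
Y(a, o) = 1/(4 + o)
(Y(-101, -31) - 1*1258) + y(-172, f(-4*3 - 2)) = (1/(4 - 31) - 1*1258) + (-14 + 4*(-172) - 172*(-15)) = (1/(-27) - 1258) + (-14 - 688 + 2580) = (-1/27 - 1258) + 1878 = -33967/27 + 1878 = 16739/27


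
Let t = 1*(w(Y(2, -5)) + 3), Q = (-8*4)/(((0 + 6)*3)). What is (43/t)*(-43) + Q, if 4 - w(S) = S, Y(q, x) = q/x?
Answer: -83797/333 ≈ -251.64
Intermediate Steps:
w(S) = 4 - S
Q = -16/9 (Q = -32/(6*3) = -32/18 = -32*1/18 = -16/9 ≈ -1.7778)
t = 37/5 (t = 1*((4 - 2/(-5)) + 3) = 1*((4 - 2*(-1)/5) + 3) = 1*((4 - 1*(-⅖)) + 3) = 1*((4 + ⅖) + 3) = 1*(22/5 + 3) = 1*(37/5) = 37/5 ≈ 7.4000)
(43/t)*(-43) + Q = (43/(37/5))*(-43) - 16/9 = (43*(5/37))*(-43) - 16/9 = (215/37)*(-43) - 16/9 = -9245/37 - 16/9 = -83797/333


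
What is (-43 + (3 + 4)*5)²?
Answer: 64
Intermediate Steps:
(-43 + (3 + 4)*5)² = (-43 + 7*5)² = (-43 + 35)² = (-8)² = 64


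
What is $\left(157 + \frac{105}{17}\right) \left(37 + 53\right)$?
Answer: $\frac{249660}{17} \approx 14686.0$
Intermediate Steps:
$\left(157 + \frac{105}{17}\right) \left(37 + 53\right) = \left(157 + 105 \cdot \frac{1}{17}\right) 90 = \left(157 + \frac{105}{17}\right) 90 = \frac{2774}{17} \cdot 90 = \frac{249660}{17}$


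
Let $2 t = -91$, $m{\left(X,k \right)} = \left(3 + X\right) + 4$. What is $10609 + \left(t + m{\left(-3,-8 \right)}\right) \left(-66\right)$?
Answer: $13348$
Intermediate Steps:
$m{\left(X,k \right)} = 7 + X$
$t = - \frac{91}{2}$ ($t = \frac{1}{2} \left(-91\right) = - \frac{91}{2} \approx -45.5$)
$10609 + \left(t + m{\left(-3,-8 \right)}\right) \left(-66\right) = 10609 + \left(- \frac{91}{2} + \left(7 - 3\right)\right) \left(-66\right) = 10609 + \left(- \frac{91}{2} + 4\right) \left(-66\right) = 10609 - -2739 = 10609 + 2739 = 13348$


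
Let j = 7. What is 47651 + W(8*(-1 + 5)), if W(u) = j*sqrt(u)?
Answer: 47651 + 28*sqrt(2) ≈ 47691.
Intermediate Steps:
W(u) = 7*sqrt(u)
47651 + W(8*(-1 + 5)) = 47651 + 7*sqrt(8*(-1 + 5)) = 47651 + 7*sqrt(8*4) = 47651 + 7*sqrt(32) = 47651 + 7*(4*sqrt(2)) = 47651 + 28*sqrt(2)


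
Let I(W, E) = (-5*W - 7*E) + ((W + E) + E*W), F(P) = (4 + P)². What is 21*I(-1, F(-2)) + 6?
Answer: -498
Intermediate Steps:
I(W, E) = -6*E - 4*W + E*W (I(W, E) = (-7*E - 5*W) + ((E + W) + E*W) = (-7*E - 5*W) + (E + W + E*W) = -6*E - 4*W + E*W)
21*I(-1, F(-2)) + 6 = 21*(-6*(4 - 2)² - 4*(-1) + (4 - 2)²*(-1)) + 6 = 21*(-6*2² + 4 + 2²*(-1)) + 6 = 21*(-6*4 + 4 + 4*(-1)) + 6 = 21*(-24 + 4 - 4) + 6 = 21*(-24) + 6 = -504 + 6 = -498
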